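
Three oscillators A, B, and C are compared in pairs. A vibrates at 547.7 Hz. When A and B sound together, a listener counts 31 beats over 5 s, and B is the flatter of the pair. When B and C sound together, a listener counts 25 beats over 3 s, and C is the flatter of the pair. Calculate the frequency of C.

A–B: Beat frequency = 31/5 = 6.2 Hz.
B is below A, so f_B = 547.7 − 6.2 = 541.5 Hz.
B–C: Beat frequency = 25/3 = 8.3333 Hz.
C is below B, so f_C = 541.5 − 8.3333 = 533.1667 Hz.

533.1667 Hz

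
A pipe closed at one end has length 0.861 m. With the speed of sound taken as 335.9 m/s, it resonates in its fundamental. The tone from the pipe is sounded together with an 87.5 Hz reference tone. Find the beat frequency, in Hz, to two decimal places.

10.03 Hz

Closed pipe (odd harmonics): f_n = n·v/(4L) = 1·335.9/(4·0.861) = 97.5319 Hz.
f_beat = |97.5319 − 87.5| = 10.03 Hz.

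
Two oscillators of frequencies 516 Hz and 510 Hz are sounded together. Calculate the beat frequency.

6 Hz

The beat frequency equals the magnitude of the frequency difference.
|516 − 510| = 6 Hz.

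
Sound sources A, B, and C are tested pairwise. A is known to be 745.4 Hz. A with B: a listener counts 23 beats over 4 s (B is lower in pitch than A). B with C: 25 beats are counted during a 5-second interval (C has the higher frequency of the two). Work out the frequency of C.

A–B: Beat frequency = 23/4 = 5.75 Hz.
B is below A, so f_B = 745.4 − 5.75 = 739.65 Hz.
B–C: Beat frequency = 25/5 = 5 Hz.
C is above B, so f_C = 739.65 + 5 = 744.65 Hz.

744.65 Hz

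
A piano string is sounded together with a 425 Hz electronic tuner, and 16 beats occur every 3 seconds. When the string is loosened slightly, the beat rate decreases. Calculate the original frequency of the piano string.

430.3333 Hz

Beat frequency = 16/3 = 5.3333 Hz.
|f − 425| = 5.3333, so the piano string was at either 419.6667 Hz or 430.3333 Hz.
Reducing tension lowers a string's frequency; the adjustment lowers the piano string's frequency.
The beat rate fell, so the adjustment moved the piano string toward 425 Hz — it must have started above the reference.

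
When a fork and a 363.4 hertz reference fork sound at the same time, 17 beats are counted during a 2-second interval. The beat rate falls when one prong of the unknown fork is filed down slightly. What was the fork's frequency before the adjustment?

Beat frequency = 17/2 = 8.5 Hz.
|f − 363.4| = 8.5, so the fork was at either 354.9 Hz or 371.9 Hz.
Filing a prong removes mass and raises the fork's frequency; the adjustment raises the fork's frequency.
The beat rate fell, so the adjustment moved the fork toward 363.4 Hz — it must have started below the reference.

354.9 Hz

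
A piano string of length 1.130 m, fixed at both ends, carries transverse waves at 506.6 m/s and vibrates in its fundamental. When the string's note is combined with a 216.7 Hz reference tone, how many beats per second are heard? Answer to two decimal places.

7.46 Hz

For a string fixed at both ends, f_n = n·v/(2L) = 1·506.6/(2·1.130) = 224.1593 Hz.
f_beat = |224.1593 − 216.7| = 7.46 Hz.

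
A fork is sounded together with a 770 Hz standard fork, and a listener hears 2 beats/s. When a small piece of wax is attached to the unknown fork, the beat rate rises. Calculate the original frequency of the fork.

768 Hz

|f − 770| = 2, so the fork was at either 768 Hz or 772 Hz.
Loading a fork with wax lowers its frequency; the adjustment lowers the fork's frequency.
The beat rate rose, so the adjustment moved the fork further from 770 Hz — it was already below the reference.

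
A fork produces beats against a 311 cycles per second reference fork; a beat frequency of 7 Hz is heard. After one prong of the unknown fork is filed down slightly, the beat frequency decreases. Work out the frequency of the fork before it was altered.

|f − 311| = 7, so the fork was at either 304 Hz or 318 Hz.
Filing a prong removes mass and raises the fork's frequency; the adjustment raises the fork's frequency.
The beat rate fell, so the adjustment moved the fork toward 311 Hz — it must have started below the reference.

304 Hz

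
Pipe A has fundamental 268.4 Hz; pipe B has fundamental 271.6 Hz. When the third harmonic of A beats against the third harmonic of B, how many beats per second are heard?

Third harmonic of the first: 3·268.4 = 805.2 Hz.
Third harmonic of the second: 3·271.6 = 814.8 Hz.
f_beat = |805.2 − 814.8| = 9.6 Hz.

9.6 Hz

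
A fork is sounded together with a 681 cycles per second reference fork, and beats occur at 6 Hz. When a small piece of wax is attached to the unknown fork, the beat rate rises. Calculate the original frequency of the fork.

|f − 681| = 6, so the fork was at either 675 Hz or 687 Hz.
Loading a fork with wax lowers its frequency; the adjustment lowers the fork's frequency.
The beat rate rose, so the adjustment moved the fork further from 681 Hz — it was already below the reference.

675 Hz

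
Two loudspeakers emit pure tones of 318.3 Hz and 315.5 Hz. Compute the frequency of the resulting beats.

f_beat = |f₁ − f₂|.
|318.3 − 315.5| = 2.8 Hz.

2.8 Hz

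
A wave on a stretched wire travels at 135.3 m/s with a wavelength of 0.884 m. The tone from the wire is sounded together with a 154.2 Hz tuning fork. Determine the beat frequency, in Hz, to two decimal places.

1.15 Hz

Source frequency f = v/λ = 135.3/0.884 = 153.0543 Hz.
f_beat = |153.0543 − 154.2| = 1.15 Hz.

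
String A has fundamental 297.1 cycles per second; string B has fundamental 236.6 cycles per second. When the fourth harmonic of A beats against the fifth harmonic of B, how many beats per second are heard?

5.4 Hz

Fourth harmonic of the first: 4·297.1 = 1188.4 Hz.
Fifth harmonic of the second: 5·236.6 = 1183.0 Hz.
f_beat = |1188.4 − 1183.0| = 5.4 Hz.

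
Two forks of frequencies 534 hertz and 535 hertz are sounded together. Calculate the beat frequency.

1 Hz

f_beat = |f₁ − f₂|.
|534 − 535| = 1 Hz.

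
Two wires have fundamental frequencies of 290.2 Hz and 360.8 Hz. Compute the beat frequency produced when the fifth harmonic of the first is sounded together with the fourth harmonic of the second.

7.8 Hz

Fifth harmonic of the first: 5·290.2 = 1451.0 Hz.
Fourth harmonic of the second: 4·360.8 = 1443.2 Hz.
f_beat = |1451.0 − 1443.2| = 7.8 Hz.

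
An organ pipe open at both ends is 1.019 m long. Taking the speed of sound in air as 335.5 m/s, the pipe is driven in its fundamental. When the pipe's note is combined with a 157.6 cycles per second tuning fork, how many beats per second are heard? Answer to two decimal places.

7.02 Hz

Open pipe: f_n = n·v/(2L) = 1·335.5/(2·1.019) = 164.6222 Hz.
f_beat = |164.6222 − 157.6| = 7.02 Hz.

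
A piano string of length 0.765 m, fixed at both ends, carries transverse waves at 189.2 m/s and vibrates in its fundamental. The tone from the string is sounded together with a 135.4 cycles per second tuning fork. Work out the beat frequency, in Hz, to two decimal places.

11.74 Hz

For a string fixed at both ends, f_n = n·v/(2L) = 1·189.2/(2·0.765) = 123.6601 Hz.
f_beat = |123.6601 − 135.4| = 11.74 Hz.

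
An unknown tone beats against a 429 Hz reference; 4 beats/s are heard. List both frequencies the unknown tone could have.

425 Hz or 433 Hz

|f − 429| = 4, so f = 429 ± 4.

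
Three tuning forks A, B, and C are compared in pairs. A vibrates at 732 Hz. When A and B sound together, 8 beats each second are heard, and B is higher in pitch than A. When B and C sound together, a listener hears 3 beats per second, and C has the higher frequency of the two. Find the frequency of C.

B is above A, so f_B = 732 + 8 = 740 Hz.
C is above B, so f_C = 740 + 3 = 743 Hz.

743 Hz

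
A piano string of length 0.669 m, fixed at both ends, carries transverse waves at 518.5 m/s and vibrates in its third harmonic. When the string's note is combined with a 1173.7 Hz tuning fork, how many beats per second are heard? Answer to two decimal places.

For a string fixed at both ends, f_n = n·v/(2L) = 3·518.5/(2·0.669) = 1162.5561 Hz.
f_beat = |1162.5561 − 1173.7| = 11.14 Hz.

11.14 Hz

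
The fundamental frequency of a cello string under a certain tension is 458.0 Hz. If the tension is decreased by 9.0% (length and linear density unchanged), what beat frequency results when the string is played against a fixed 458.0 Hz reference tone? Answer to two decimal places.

21.10 Hz

For a string, f ∝ √T, so the new frequency is 458.0·√0.910 = 436.9042 Hz.
f_beat = |436.9042 − 458.0| = 21.10 Hz.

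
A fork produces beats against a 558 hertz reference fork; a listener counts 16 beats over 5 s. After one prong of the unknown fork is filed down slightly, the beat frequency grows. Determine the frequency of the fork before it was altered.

561.2 Hz

Beat frequency = 16/5 = 3.2 Hz.
|f − 558| = 3.2, so the fork was at either 554.8 Hz or 561.2 Hz.
Filing a prong removes mass and raises the fork's frequency; the adjustment raises the fork's frequency.
The beat rate rose, so the adjustment moved the fork further from 558 Hz — it was already above the reference.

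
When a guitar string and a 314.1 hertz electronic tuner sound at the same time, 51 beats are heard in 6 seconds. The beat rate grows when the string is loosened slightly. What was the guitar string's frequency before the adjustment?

305.6 Hz

Beat frequency = 51/6 = 8.5 Hz.
|f − 314.1| = 8.5, so the guitar string was at either 305.6 Hz or 322.6 Hz.
Reducing tension lowers a string's frequency; the adjustment lowers the guitar string's frequency.
The beat rate rose, so the adjustment moved the guitar string further from 314.1 Hz — it was already below the reference.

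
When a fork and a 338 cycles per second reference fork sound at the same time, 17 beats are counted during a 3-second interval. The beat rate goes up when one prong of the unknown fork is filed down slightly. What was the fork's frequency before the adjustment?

Beat frequency = 17/3 = 5.6667 Hz.
|f − 338| = 5.6667, so the fork was at either 332.3333 Hz or 343.6667 Hz.
Filing a prong removes mass and raises the fork's frequency; the adjustment raises the fork's frequency.
The beat rate rose, so the adjustment moved the fork further from 338 Hz — it was already above the reference.

343.6667 Hz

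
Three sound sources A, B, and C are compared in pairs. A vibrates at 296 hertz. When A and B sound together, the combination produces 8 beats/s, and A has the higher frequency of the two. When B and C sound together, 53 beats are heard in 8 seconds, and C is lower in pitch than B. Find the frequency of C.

B is below A, so f_B = 296 − 8 = 288 Hz.
B–C: Beat frequency = 53/8 = 6.625 Hz.
C is below B, so f_C = 288 − 6.625 = 281.375 Hz.

281.375 Hz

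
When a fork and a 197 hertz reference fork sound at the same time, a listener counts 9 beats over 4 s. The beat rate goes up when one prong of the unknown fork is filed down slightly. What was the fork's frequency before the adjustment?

199.25 Hz

Beat frequency = 9/4 = 2.25 Hz.
|f − 197| = 2.25, so the fork was at either 194.75 Hz or 199.25 Hz.
Filing a prong removes mass and raises the fork's frequency; the adjustment raises the fork's frequency.
The beat rate rose, so the adjustment moved the fork further from 197 Hz — it was already above the reference.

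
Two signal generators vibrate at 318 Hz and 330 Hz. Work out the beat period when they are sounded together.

0.083 s

f_beat = |318 − 330| = 12 Hz.
Beat period T = 1 / f_beat = 1 / 12 s.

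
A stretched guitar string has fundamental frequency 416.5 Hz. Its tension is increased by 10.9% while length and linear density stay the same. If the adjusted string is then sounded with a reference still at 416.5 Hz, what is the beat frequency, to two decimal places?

For a string, f ∝ √T, so the new frequency is 416.5·√1.109 = 438.6123 Hz.
f_beat = |438.6123 − 416.5| = 22.11 Hz.

22.11 Hz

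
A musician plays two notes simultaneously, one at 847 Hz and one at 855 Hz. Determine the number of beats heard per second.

8 Hz

The beat frequency equals the magnitude of the frequency difference.
|847 − 855| = 8 Hz.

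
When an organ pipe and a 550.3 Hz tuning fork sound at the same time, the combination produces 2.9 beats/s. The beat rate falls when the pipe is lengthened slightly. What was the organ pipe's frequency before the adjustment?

|f − 550.3| = 2.9, so the organ pipe was at either 547.4 Hz or 553.2 Hz.
A longer pipe has a lower fundamental; the adjustment lowers the organ pipe's frequency.
The beat rate fell, so the adjustment moved the organ pipe toward 550.3 Hz — it must have started above the reference.

553.2 Hz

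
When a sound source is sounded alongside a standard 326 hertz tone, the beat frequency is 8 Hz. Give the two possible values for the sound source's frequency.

|f − 326| = 8, so f = 326 ± 8.

318 Hz or 334 Hz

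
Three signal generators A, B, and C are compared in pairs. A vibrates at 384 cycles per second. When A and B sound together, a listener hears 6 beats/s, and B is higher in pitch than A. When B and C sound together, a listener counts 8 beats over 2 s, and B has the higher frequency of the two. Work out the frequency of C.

386 Hz

B is above A, so f_B = 384 + 6 = 390 Hz.
B–C: Beat frequency = 8/2 = 4 Hz.
C is below B, so f_C = 390 − 4 = 386 Hz.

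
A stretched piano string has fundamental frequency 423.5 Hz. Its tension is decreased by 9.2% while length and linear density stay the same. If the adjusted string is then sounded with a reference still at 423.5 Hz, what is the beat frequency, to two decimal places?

19.95 Hz

For a string, f ∝ √T, so the new frequency is 423.5·√0.908 = 403.5491 Hz.
f_beat = |403.5491 − 423.5| = 19.95 Hz.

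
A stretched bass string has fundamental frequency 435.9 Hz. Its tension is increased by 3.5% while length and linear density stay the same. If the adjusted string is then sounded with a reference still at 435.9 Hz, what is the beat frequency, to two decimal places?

For a string, f ∝ √T, so the new frequency is 435.9·√1.035 = 443.4626 Hz.
f_beat = |443.4626 − 435.9| = 7.56 Hz.

7.56 Hz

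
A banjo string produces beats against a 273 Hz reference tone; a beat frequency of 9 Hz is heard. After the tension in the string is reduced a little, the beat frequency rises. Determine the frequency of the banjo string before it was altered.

264 Hz

|f − 273| = 9, so the banjo string was at either 264 Hz or 282 Hz.
Lower tension means lower frequency; the adjustment lowers the banjo string's frequency.
The beat rate rose, so the adjustment moved the banjo string further from 273 Hz — it was already below the reference.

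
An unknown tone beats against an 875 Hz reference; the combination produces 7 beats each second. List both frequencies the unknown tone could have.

|f − 875| = 7, so f = 875 ± 7.

868 Hz or 882 Hz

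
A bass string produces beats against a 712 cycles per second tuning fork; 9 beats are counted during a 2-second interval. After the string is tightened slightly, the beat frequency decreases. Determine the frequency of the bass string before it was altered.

707.5 Hz

Beat frequency = 9/2 = 4.5 Hz.
|f − 712| = 4.5, so the bass string was at either 707.5 Hz or 716.5 Hz.
Increasing tension raises a string's frequency; the adjustment raises the bass string's frequency.
The beat rate fell, so the adjustment moved the bass string toward 712 Hz — it must have started below the reference.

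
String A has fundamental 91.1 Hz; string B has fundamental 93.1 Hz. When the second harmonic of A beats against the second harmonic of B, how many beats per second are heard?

Second harmonic of the first: 2·91.1 = 182.2 Hz.
Second harmonic of the second: 2·93.1 = 186.2 Hz.
f_beat = |182.2 − 186.2| = 4.0 Hz.

4.0 Hz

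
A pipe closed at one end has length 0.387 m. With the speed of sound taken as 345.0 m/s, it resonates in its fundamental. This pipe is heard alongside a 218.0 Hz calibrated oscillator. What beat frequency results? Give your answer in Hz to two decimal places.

4.87 Hz

Closed pipe (odd harmonics): f_n = n·v/(4L) = 1·345.0/(4·0.387) = 222.8682 Hz.
f_beat = |222.8682 − 218.0| = 4.87 Hz.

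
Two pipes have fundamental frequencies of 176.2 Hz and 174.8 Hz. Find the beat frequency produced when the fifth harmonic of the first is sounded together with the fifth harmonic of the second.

7.0 Hz

Fifth harmonic of the first: 5·176.2 = 881.0 Hz.
Fifth harmonic of the second: 5·174.8 = 874.0 Hz.
f_beat = |881.0 − 874.0| = 7.0 Hz.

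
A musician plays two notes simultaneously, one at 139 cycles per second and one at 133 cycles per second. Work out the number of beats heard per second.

f_beat = |f₁ − f₂|.
|139 − 133| = 6 Hz.

6 Hz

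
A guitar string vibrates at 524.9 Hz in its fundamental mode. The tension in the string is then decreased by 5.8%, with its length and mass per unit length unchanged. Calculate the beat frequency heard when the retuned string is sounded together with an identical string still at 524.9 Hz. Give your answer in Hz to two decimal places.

15.45 Hz

For a string, f ∝ √T, so the new frequency is 524.9·√0.942 = 509.4505 Hz.
f_beat = |509.4505 − 524.9| = 15.45 Hz.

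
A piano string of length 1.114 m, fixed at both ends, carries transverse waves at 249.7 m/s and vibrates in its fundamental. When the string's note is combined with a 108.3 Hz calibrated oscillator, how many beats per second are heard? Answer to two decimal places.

For a string fixed at both ends, f_n = n·v/(2L) = 1·249.7/(2·1.114) = 112.0736 Hz.
f_beat = |112.0736 − 108.3| = 3.77 Hz.

3.77 Hz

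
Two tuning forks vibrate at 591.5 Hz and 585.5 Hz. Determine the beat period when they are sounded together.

f_beat = |591.5 − 585.5| = 6 Hz.
Beat period T = 1 / f_beat = 1 / 6 s.

0.167 s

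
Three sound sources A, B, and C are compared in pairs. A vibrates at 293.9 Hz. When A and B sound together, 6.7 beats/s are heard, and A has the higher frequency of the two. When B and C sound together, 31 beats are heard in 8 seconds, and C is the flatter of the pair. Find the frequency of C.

283.325 Hz

B is below A, so f_B = 293.9 − 6.7 = 287.2 Hz.
B–C: Beat frequency = 31/8 = 3.875 Hz.
C is below B, so f_C = 287.2 − 3.875 = 283.325 Hz.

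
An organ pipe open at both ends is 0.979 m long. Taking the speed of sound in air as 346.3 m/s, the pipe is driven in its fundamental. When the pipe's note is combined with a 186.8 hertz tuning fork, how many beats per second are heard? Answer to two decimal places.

Open pipe: f_n = n·v/(2L) = 1·346.3/(2·0.979) = 176.8641 Hz.
f_beat = |176.8641 − 186.8| = 9.94 Hz.

9.94 Hz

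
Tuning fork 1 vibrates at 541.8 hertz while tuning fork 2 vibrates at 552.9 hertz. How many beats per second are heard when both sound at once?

11.1 Hz

Beats arise from superposition of two nearby frequencies; the beat rate is |f₁ − f₂|.
|541.8 − 552.9| = 11.1 Hz.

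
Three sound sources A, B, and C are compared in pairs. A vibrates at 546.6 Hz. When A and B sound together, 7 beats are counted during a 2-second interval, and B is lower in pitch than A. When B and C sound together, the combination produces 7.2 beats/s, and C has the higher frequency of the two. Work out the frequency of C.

A–B: Beat frequency = 7/2 = 3.5 Hz.
B is below A, so f_B = 546.6 − 3.5 = 543.1 Hz.
C is above B, so f_C = 543.1 + 7.2 = 550.3 Hz.

550.3 Hz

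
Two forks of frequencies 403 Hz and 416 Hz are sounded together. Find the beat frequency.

13 Hz

The beat frequency equals the magnitude of the frequency difference.
|403 − 416| = 13 Hz.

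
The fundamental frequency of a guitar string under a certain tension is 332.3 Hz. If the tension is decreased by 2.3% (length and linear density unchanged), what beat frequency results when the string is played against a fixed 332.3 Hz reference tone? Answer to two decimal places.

For a string, f ∝ √T, so the new frequency is 332.3·√0.977 = 328.4563 Hz.
f_beat = |328.4563 − 332.3| = 3.84 Hz.

3.84 Hz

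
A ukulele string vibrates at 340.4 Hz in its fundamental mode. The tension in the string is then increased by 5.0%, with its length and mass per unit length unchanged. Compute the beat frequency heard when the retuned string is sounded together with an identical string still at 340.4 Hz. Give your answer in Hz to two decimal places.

8.41 Hz

For a string, f ∝ √T, so the new frequency is 340.4·√1.050 = 348.8062 Hz.
f_beat = |348.8062 − 340.4| = 8.41 Hz.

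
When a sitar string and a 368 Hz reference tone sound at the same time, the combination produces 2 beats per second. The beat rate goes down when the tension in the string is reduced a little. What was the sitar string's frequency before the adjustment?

|f − 368| = 2, so the sitar string was at either 366 Hz or 370 Hz.
Lower tension means lower frequency; the adjustment lowers the sitar string's frequency.
The beat rate fell, so the adjustment moved the sitar string toward 368 Hz — it must have started above the reference.

370 Hz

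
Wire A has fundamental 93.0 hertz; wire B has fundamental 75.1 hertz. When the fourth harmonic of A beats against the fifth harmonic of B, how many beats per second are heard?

3.5 Hz

Fourth harmonic of the first: 4·93.0 = 372.0 Hz.
Fifth harmonic of the second: 5·75.1 = 375.5 Hz.
f_beat = |372.0 − 375.5| = 3.5 Hz.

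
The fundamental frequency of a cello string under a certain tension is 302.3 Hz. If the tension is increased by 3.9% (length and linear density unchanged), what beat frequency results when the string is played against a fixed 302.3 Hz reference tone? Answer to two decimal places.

5.84 Hz

For a string, f ∝ √T, so the new frequency is 302.3·√1.039 = 308.1385 Hz.
f_beat = |308.1385 − 302.3| = 5.84 Hz.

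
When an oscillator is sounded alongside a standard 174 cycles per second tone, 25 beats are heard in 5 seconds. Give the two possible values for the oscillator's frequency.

Beat frequency = 25/5 = 5 Hz.
|f − 174| = 5, so f = 174 ± 5.

169 Hz or 179 Hz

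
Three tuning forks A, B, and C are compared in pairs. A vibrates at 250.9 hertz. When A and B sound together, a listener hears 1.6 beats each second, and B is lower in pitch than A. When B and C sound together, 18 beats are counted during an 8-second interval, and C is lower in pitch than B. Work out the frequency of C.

B is below A, so f_B = 250.9 − 1.6 = 249.3 Hz.
B–C: Beat frequency = 18/8 = 2.25 Hz.
C is below B, so f_C = 249.3 − 2.25 = 247.05 Hz.

247.05 Hz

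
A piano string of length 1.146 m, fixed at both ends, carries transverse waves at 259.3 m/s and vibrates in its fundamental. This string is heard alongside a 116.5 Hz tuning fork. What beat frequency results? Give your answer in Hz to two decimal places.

For a string fixed at both ends, f_n = n·v/(2L) = 1·259.3/(2·1.146) = 113.1326 Hz.
f_beat = |113.1326 − 116.5| = 3.37 Hz.

3.37 Hz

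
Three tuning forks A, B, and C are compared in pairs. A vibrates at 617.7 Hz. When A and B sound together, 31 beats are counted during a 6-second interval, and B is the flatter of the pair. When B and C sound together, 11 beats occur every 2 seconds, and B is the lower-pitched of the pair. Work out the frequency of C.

A–B: Beat frequency = 31/6 = 5.1667 Hz.
B is below A, so f_B = 617.7 − 5.1667 = 612.5333 Hz.
B–C: Beat frequency = 11/2 = 5.5 Hz.
C is above B, so f_C = 612.5333 + 5.5 = 618.0333 Hz.

618.0333 Hz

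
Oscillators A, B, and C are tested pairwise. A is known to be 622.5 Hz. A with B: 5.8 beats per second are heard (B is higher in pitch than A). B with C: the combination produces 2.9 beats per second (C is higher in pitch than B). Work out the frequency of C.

B is above A, so f_B = 622.5 + 5.8 = 628.3 Hz.
C is above B, so f_C = 628.3 + 2.9 = 631.2 Hz.

631.2 Hz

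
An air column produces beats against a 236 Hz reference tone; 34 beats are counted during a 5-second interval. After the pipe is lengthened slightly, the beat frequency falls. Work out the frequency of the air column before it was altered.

242.8 Hz

Beat frequency = 34/5 = 6.8 Hz.
|f − 236| = 6.8, so the air column was at either 229.2 Hz or 242.8 Hz.
A longer pipe has a lower fundamental; the adjustment lowers the air column's frequency.
The beat rate fell, so the adjustment moved the air column toward 236 Hz — it must have started above the reference.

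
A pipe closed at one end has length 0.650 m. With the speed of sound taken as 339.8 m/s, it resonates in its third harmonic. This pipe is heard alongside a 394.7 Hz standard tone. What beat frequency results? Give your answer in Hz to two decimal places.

2.62 Hz

Closed pipe (odd harmonics): f_n = n·v/(4L) = 3·339.8/(4·0.650) = 392.0769 Hz.
f_beat = |392.0769 − 394.7| = 2.62 Hz.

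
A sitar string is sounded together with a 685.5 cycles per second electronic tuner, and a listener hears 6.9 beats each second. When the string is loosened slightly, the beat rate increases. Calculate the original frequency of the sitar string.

678.6 Hz

|f − 685.5| = 6.9, so the sitar string was at either 678.6 Hz or 692.4 Hz.
Reducing tension lowers a string's frequency; the adjustment lowers the sitar string's frequency.
The beat rate rose, so the adjustment moved the sitar string further from 685.5 Hz — it was already below the reference.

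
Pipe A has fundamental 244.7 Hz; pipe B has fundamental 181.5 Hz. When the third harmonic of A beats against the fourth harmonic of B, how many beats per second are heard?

Third harmonic of the first: 3·244.7 = 734.1 Hz.
Fourth harmonic of the second: 4·181.5 = 726.0 Hz.
f_beat = |734.1 − 726.0| = 8.1 Hz.

8.1 Hz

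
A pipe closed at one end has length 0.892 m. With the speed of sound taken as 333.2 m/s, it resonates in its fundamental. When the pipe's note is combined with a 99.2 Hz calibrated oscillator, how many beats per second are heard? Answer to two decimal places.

5.81 Hz

Closed pipe (odd harmonics): f_n = n·v/(4L) = 1·333.2/(4·0.892) = 93.3857 Hz.
f_beat = |93.3857 − 99.2| = 5.81 Hz.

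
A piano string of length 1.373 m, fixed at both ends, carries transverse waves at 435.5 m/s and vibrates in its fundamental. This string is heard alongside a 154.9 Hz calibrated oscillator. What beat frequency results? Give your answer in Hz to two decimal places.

3.69 Hz

For a string fixed at both ends, f_n = n·v/(2L) = 1·435.5/(2·1.373) = 158.5943 Hz.
f_beat = |158.5943 − 154.9| = 3.69 Hz.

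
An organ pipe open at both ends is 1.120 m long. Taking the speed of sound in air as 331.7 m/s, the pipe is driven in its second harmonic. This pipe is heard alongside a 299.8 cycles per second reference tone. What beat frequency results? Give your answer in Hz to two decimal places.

Open pipe: f_n = n·v/(2L) = 2·331.7/(2·1.120) = 296.1607 Hz.
f_beat = |296.1607 − 299.8| = 3.64 Hz.

3.64 Hz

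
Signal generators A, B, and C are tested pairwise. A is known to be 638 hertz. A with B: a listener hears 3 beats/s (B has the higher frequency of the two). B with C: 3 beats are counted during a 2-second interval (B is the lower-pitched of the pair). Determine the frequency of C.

642.5 Hz

B is above A, so f_B = 638 + 3 = 641 Hz.
B–C: Beat frequency = 3/2 = 1.5 Hz.
C is above B, so f_C = 641 + 1.5 = 642.5 Hz.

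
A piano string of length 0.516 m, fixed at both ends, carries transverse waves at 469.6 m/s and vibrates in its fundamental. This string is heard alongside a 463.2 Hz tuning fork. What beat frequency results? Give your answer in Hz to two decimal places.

8.16 Hz

For a string fixed at both ends, f_n = n·v/(2L) = 1·469.6/(2·0.516) = 455.0388 Hz.
f_beat = |455.0388 − 463.2| = 8.16 Hz.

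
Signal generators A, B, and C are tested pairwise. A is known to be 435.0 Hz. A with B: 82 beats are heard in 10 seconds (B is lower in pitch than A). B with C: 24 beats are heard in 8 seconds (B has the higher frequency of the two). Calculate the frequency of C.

A–B: Beat frequency = 82/10 = 8.2 Hz.
B is below A, so f_B = 435.0 − 8.2 = 426.8 Hz.
B–C: Beat frequency = 24/8 = 3 Hz.
C is below B, so f_C = 426.8 − 3 = 423.8 Hz.

423.8 Hz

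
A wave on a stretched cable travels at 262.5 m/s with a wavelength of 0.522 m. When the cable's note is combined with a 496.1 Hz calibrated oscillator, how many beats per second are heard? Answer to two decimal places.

6.77 Hz

Source frequency f = v/λ = 262.5/0.522 = 502.8736 Hz.
f_beat = |502.8736 − 496.1| = 6.77 Hz.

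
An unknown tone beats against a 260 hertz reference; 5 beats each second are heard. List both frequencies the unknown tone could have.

255 Hz or 265 Hz

|f − 260| = 5, so f = 260 ± 5.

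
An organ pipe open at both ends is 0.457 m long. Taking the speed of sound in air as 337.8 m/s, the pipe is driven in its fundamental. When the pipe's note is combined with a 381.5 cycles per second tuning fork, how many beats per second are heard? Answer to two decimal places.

11.92 Hz

Open pipe: f_n = n·v/(2L) = 1·337.8/(2·0.457) = 369.5842 Hz.
f_beat = |369.5842 − 381.5| = 11.92 Hz.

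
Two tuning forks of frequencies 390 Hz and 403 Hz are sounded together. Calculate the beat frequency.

13 Hz

f_beat = |f₁ − f₂|.
|390 − 403| = 13 Hz.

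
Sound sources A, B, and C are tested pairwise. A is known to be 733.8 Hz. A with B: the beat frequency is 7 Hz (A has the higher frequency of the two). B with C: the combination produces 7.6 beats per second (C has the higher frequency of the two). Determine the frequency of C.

B is below A, so f_B = 733.8 − 7 = 726.8 Hz.
C is above B, so f_C = 726.8 + 7.6 = 734.4 Hz.

734.4 Hz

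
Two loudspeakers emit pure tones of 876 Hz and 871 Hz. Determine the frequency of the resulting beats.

Beats arise from superposition of two nearby frequencies; the beat rate is |f₁ − f₂|.
|876 − 871| = 5 Hz.

5 Hz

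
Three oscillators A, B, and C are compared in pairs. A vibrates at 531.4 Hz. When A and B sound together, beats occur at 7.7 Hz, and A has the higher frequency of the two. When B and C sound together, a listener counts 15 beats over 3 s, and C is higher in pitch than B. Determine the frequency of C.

528.7 Hz

B is below A, so f_B = 531.4 − 7.7 = 523.7 Hz.
B–C: Beat frequency = 15/3 = 5 Hz.
C is above B, so f_C = 523.7 + 5 = 528.7 Hz.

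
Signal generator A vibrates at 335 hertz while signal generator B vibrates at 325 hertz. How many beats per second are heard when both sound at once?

10 Hz

Beats arise from superposition of two nearby frequencies; the beat rate is |f₁ − f₂|.
|335 − 325| = 10 Hz.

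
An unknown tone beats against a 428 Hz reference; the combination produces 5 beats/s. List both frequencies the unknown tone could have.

423 Hz or 433 Hz

|f − 428| = 5, so f = 428 ± 5.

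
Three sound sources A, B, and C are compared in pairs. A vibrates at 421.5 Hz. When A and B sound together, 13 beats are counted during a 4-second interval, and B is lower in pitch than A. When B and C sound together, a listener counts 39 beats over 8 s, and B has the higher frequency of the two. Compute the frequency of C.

A–B: Beat frequency = 13/4 = 3.25 Hz.
B is below A, so f_B = 421.5 − 3.25 = 418.25 Hz.
B–C: Beat frequency = 39/8 = 4.875 Hz.
C is below B, so f_C = 418.25 − 4.875 = 413.375 Hz.

413.375 Hz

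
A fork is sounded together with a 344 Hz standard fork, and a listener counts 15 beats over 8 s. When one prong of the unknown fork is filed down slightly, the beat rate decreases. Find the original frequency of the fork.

342.125 Hz

Beat frequency = 15/8 = 1.875 Hz.
|f − 344| = 1.875, so the fork was at either 342.125 Hz or 345.875 Hz.
Filing a prong removes mass and raises the fork's frequency; the adjustment raises the fork's frequency.
The beat rate fell, so the adjustment moved the fork toward 344 Hz — it must have started below the reference.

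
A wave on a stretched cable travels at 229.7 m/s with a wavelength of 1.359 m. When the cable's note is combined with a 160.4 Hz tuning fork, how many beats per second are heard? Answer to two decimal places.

8.62 Hz

Source frequency f = v/λ = 229.7/1.359 = 169.0213 Hz.
f_beat = |169.0213 − 160.4| = 8.62 Hz.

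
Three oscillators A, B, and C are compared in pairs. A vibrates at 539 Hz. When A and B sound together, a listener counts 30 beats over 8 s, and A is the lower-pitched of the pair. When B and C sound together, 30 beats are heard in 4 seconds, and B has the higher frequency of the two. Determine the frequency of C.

535.25 Hz

A–B: Beat frequency = 30/8 = 3.75 Hz.
B is above A, so f_B = 539 + 3.75 = 542.75 Hz.
B–C: Beat frequency = 30/4 = 7.5 Hz.
C is below B, so f_C = 542.75 − 7.5 = 535.25 Hz.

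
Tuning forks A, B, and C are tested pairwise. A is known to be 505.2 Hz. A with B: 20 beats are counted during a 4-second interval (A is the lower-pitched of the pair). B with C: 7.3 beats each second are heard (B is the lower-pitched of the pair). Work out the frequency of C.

A–B: Beat frequency = 20/4 = 5 Hz.
B is above A, so f_B = 505.2 + 5 = 510.2 Hz.
C is above B, so f_C = 510.2 + 7.3 = 517.5 Hz.

517.5 Hz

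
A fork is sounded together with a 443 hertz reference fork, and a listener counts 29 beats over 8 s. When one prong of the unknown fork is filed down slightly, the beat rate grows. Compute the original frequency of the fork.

446.625 Hz

Beat frequency = 29/8 = 3.625 Hz.
|f − 443| = 3.625, so the fork was at either 439.375 Hz or 446.625 Hz.
Filing a prong removes mass and raises the fork's frequency; the adjustment raises the fork's frequency.
The beat rate rose, so the adjustment moved the fork further from 443 Hz — it was already above the reference.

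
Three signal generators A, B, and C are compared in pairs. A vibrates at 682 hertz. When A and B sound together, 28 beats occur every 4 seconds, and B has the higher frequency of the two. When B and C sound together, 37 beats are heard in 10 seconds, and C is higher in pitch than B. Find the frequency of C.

A–B: Beat frequency = 28/4 = 7 Hz.
B is above A, so f_B = 682 + 7 = 689 Hz.
B–C: Beat frequency = 37/10 = 3.7 Hz.
C is above B, so f_C = 689 + 3.7 = 692.7 Hz.

692.7 Hz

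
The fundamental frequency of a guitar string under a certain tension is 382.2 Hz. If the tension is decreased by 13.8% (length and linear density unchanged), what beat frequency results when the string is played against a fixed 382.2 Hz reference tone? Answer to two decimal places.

For a string, f ∝ √T, so the new frequency is 382.2·√0.862 = 354.8496 Hz.
f_beat = |354.8496 − 382.2| = 27.35 Hz.

27.35 Hz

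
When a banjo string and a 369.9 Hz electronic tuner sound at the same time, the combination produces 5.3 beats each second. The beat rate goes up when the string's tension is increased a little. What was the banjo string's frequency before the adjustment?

375.2 Hz

|f − 369.9| = 5.3, so the banjo string was at either 364.6 Hz or 375.2 Hz.
Higher tension means higher frequency; the adjustment raises the banjo string's frequency.
The beat rate rose, so the adjustment moved the banjo string further from 369.9 Hz — it was already above the reference.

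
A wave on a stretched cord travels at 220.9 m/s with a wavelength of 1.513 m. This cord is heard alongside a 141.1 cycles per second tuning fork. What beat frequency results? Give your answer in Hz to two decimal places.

Source frequency f = v/λ = 220.9/1.513 = 146.0013 Hz.
f_beat = |146.0013 − 141.1| = 4.90 Hz.

4.90 Hz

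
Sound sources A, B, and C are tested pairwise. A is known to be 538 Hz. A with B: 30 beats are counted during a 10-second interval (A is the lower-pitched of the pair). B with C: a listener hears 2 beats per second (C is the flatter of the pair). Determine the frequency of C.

A–B: Beat frequency = 30/10 = 3 Hz.
B is above A, so f_B = 538 + 3 = 541 Hz.
C is below B, so f_C = 541 − 2 = 539 Hz.

539 Hz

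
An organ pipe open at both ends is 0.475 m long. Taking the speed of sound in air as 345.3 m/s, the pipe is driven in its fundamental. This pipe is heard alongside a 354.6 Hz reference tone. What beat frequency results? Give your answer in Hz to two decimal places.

Open pipe: f_n = n·v/(2L) = 1·345.3/(2·0.475) = 363.4737 Hz.
f_beat = |363.4737 − 354.6| = 8.87 Hz.

8.87 Hz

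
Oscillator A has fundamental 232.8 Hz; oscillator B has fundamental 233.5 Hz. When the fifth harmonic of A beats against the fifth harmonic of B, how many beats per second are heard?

3.5 Hz

Fifth harmonic of the first: 5·232.8 = 1164.0 Hz.
Fifth harmonic of the second: 5·233.5 = 1167.5 Hz.
f_beat = |1164.0 − 1167.5| = 3.5 Hz.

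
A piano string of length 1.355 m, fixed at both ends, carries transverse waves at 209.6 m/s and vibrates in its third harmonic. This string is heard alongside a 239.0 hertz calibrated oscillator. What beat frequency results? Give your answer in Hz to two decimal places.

For a string fixed at both ends, f_n = n·v/(2L) = 3·209.6/(2·1.355) = 232.0295 Hz.
f_beat = |232.0295 − 239.0| = 6.97 Hz.

6.97 Hz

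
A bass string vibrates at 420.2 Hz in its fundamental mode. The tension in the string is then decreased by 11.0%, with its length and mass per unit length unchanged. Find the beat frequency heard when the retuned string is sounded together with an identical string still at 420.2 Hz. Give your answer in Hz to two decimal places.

For a string, f ∝ √T, so the new frequency is 420.2·√0.890 = 396.4159 Hz.
f_beat = |396.4159 − 420.2| = 23.78 Hz.

23.78 Hz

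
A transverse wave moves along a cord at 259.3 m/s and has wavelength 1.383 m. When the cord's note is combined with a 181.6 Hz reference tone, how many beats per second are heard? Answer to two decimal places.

5.89 Hz

Source frequency f = v/λ = 259.3/1.383 = 187.4910 Hz.
f_beat = |187.4910 − 181.6| = 5.89 Hz.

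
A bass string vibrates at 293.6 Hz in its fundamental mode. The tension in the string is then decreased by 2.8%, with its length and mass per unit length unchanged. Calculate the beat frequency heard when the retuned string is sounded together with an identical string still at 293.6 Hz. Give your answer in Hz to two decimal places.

4.14 Hz

For a string, f ∝ √T, so the new frequency is 293.6·√0.972 = 289.4604 Hz.
f_beat = |289.4604 − 293.6| = 4.14 Hz.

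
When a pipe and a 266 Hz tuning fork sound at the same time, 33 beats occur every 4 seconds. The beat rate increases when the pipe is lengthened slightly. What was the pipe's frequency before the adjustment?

Beat frequency = 33/4 = 8.25 Hz.
|f − 266| = 8.25, so the pipe was at either 257.75 Hz or 274.25 Hz.
A longer pipe has a lower fundamental; the adjustment lowers the pipe's frequency.
The beat rate rose, so the adjustment moved the pipe further from 266 Hz — it was already below the reference.

257.75 Hz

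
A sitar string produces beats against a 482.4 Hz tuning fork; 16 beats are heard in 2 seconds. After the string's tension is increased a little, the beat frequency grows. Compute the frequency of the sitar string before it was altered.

Beat frequency = 16/2 = 8 Hz.
|f − 482.4| = 8, so the sitar string was at either 474.4 Hz or 490.4 Hz.
Higher tension means higher frequency; the adjustment raises the sitar string's frequency.
The beat rate rose, so the adjustment moved the sitar string further from 482.4 Hz — it was already above the reference.

490.4 Hz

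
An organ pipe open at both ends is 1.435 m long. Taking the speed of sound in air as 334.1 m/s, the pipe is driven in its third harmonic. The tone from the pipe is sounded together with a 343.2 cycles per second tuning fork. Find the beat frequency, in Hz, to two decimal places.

6.03 Hz

Open pipe: f_n = n·v/(2L) = 3·334.1/(2·1.435) = 349.2334 Hz.
f_beat = |349.2334 − 343.2| = 6.03 Hz.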